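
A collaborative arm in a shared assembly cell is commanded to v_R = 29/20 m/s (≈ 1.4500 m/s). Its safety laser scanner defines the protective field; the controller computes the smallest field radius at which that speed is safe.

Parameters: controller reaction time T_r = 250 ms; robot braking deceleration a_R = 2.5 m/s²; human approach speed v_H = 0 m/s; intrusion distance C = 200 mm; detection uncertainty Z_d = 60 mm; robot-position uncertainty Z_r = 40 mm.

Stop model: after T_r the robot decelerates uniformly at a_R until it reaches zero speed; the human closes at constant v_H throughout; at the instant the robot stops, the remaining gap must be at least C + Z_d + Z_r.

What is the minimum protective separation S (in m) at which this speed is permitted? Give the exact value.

S_min = 1083/1000 m = 1.0830 m

T_s = v_R/a_R = (29/20)/(5/2) = 0.5800 s
reaction-phase robot travel = 1.4500·0.2500 = 0.3625 m
robot under decel: 1.4500²/(2·2.5000) = 0.4205 m
human closes 0.0000·0.8300 = 0.0000 m
margins: 0.2000+0.0600+0.0400 = 0.3000 m
S_min ≈ 0.3625+0.4205+0.0000+0.3000  ⇒  S_min = 1083/1000 m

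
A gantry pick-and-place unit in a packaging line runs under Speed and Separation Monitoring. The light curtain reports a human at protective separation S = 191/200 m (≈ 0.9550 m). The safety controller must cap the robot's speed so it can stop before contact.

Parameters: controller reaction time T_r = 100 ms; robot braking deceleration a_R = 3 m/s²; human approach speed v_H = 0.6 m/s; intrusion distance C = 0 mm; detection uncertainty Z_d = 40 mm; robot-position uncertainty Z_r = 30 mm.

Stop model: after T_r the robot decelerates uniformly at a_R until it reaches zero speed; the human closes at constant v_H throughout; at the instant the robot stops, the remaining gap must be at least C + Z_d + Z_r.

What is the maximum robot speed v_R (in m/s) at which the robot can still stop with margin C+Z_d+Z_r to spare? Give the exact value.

v_R_max = 3/2 m/s = 1.5000 m/s

quadratic (1/6)·v² + (3/10)·v + (-33/40) = 0
  disc = (3/10)² − 4·(1/6)·(-33/40) = 16/25 ; √disc = 4/5
  v_R = (−(3/10) + 4/5) / (2·(1/6)) = 3/2 m/s
check:
T_s = v_R/a_R = (3/2)/3 = 0.5000 s
robot in T_r: 1.5000·0.1000 = 0.1500 m
robot under decel: 1.5000²/(2·3.0000) = 0.3750 m
human closes 0.6000·0.6000 = 0.3600 m
margins: 0.0000+0.0400+0.0300 = 0.0700 m
sum ≈ 0.1500+0.3750+0.3600+0.0700 ≈ 0.9550 m = S ✓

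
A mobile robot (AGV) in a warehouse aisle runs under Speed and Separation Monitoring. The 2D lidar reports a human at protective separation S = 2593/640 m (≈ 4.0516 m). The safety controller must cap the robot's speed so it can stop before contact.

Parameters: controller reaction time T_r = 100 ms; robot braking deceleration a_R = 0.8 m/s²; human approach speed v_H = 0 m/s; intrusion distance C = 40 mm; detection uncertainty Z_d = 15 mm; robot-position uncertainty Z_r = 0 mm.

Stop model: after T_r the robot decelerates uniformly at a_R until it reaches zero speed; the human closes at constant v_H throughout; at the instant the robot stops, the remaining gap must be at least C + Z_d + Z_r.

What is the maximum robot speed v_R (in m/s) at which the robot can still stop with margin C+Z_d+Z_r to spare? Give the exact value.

v_R_max = 49/20 m/s = 2.4500 m/s

at the boundary: (5/8)·v² + (1/10)·v + (-12789/3200) = 0
  disc = (1/10)² − 4·(5/8)·(-12789/3200) = 64009/6400 ; √disc = 253/80
  v_R = (−(1/10) + 253/80) / (2·(5/8)) = 49/20 m/s
check:
T_s = v_R/a_R = (49/20)/(4/5) = 3.0625 s
robot covers v_R·T_r = 2.4500·0.1000 = 0.2450 m before braking
robot under decel: 2.4500²/(2·0.8000) = 3.7516 m
person approaches 0.0000·(0.1000+3.0625) = 0.0000 m
margins: 0.0400+0.0150+0.0000 = 0.0550 m
sum ≈ 0.2450+3.7516+0.0000+0.0550 ≈ 4.0516 m = S ✓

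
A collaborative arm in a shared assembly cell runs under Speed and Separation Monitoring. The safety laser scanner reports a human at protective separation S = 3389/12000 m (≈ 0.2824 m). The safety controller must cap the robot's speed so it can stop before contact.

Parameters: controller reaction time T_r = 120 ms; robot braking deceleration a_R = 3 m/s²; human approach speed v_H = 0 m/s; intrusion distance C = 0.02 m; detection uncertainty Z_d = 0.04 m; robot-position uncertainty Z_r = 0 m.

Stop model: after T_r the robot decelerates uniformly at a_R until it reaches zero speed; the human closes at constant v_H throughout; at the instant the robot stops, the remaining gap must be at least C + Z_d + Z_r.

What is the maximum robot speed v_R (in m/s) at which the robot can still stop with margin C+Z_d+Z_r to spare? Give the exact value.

v_R_max = 17/20 m/s = 0.8500 m/s

at the boundary: (1/6)·v² + (3/25)·v + (-2669/12000) = 0
  disc = (3/25)² − 4·(1/6)·(-2669/12000) = 14641/90000 ; √disc = 121/300
  v_R = (−(3/25) + 121/300) / (2·(1/6)) = 17/20 m/s
check:
T_s = v_R/a_R = (17/20)/3 = 0.2833 s
robot in T_r: 0.8500·0.1200 = 0.1020 m
braking distance = 0.8500²/(2·3.0000) = 0.1204 m
human over T_r+T_s: 0.0000·(0.1200+0.2833) = 0.0000 m
residual clearance needed = 0.0200+0.0400+0.0000 = 0.0600 m
sum ≈ 0.1020+0.1204+0.0000+0.0600 ≈ 0.2824 m = S ✓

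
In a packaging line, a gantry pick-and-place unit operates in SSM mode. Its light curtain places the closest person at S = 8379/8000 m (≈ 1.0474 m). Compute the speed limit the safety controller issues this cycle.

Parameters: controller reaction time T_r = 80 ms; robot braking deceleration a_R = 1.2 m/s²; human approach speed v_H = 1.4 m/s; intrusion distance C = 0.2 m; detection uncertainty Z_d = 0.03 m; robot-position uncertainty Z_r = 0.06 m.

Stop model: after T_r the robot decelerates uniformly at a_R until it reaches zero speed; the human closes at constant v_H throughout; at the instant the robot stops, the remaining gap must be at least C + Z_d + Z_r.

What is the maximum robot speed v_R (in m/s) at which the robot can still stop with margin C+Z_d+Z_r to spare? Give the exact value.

v_R_max = 9/20 m/s = 0.4500 m/s

at the boundary: (5/12)·v² + (187/150)·v + (-5163/8000) = 0
  disc = (187/150)² − 4·(5/12)·(-5163/8000) = 946729/360000 ; √disc = 973/600
  v_R = (−(187/150) + 973/600) / (2·(5/12)) = 9/20 m/s
check:
braking lasts T_s = (9/20)/(6/5) = 0.3750 s
reaction-phase robot travel = 0.4500·0.0800 = 0.0360 m
braking distance = 0.4500²/(2·1.2000) = 0.0844 m
human closes 1.4000·0.4550 = 0.6370 m
residual clearance needed = 0.2000+0.0300+0.0600 = 0.2900 m
sum ≈ 0.0360+0.0844+0.6370+0.2900 ≈ 1.0474 m = S ✓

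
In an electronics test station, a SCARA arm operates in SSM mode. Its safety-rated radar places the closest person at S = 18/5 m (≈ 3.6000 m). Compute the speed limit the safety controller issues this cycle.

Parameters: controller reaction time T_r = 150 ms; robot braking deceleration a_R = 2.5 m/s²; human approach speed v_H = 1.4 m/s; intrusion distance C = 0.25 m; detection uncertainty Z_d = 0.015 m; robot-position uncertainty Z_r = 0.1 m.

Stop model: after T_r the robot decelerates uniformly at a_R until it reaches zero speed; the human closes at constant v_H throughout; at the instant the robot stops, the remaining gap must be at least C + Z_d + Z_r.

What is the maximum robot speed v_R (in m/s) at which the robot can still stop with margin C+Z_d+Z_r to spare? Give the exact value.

v_R_max = 5/2 m/s = 2.5000 m/s

at the boundary: (1/5)·v² + (71/100)·v + (-121/40) = 0
  disc = (71/100)² − 4·(1/5)·(-121/40) = 29241/10000 ; √disc = 171/100
  v_R = (−(71/100) + 171/100) / (2·(1/5)) = 5/2 m/s
check:
braking lasts T_s = (5/2)/(5/2) = 1.0000 s
robot covers v_R·T_r = 2.5000·0.1500 = 0.3750 m before braking
robot covers 2.5000·1.0000 − ½·2.5000·1.0000² = 1.2500 m while stopping
human over T_r+T_s: 1.4000·(0.1500+1.0000) = 1.6100 m
C+Z_d+Z_r = 0.2500+0.0150+0.1000 = 0.3650 m
sum ≈ 0.3750+1.2500+1.6100+0.3650 ≈ 3.6000 m = S ✓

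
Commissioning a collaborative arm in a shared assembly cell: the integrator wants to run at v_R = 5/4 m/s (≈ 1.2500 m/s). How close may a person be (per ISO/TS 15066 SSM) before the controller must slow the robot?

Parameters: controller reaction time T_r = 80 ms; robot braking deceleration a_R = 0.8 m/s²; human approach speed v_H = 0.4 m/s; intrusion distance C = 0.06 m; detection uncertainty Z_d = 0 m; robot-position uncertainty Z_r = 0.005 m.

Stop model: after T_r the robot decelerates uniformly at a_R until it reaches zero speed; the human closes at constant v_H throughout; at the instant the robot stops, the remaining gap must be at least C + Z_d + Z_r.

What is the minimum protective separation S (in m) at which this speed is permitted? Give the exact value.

stop time T_s = (5/4)/(4/5) = 1.5625 s
reaction-phase robot travel = 1.2500·0.0800 = 0.1000 m
robot under decel: 1.2500²/(2·0.8000) = 0.9766 m
person approaches 0.4000·(0.0800+1.5625) = 0.6570 m
residual clearance needed = 0.0600+0.0000+0.0050 = 0.0650 m
S_min ≈ 0.1000+0.9766+0.6570+0.0650  ⇒  S_min = 28777/16000 m

S_min = 28777/16000 m = 1.7986 m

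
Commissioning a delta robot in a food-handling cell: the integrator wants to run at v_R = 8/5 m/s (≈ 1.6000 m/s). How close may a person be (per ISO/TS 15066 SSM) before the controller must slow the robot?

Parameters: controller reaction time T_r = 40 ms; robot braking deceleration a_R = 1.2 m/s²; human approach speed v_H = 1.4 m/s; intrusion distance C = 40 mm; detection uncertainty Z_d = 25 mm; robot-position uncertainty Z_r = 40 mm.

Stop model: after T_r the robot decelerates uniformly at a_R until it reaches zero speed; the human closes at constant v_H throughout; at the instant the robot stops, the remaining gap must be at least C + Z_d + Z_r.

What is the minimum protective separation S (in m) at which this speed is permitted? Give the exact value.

S_min = 379/120 m = 3.1583 m

T_s = v_R/a_R = (8/5)/(6/5) = 1.3333 s
reaction-phase robot travel = 1.6000·0.0400 = 0.0640 m
robot under decel: 1.6000²/(2·1.2000) = 1.0667 m
human closes 1.4000·1.3733 = 1.9227 m
margins: 0.0400+0.0250+0.0400 = 0.1050 m
S_min ≈ 0.0640+1.0667+1.9227+0.1050  ⇒  S_min = 379/120 m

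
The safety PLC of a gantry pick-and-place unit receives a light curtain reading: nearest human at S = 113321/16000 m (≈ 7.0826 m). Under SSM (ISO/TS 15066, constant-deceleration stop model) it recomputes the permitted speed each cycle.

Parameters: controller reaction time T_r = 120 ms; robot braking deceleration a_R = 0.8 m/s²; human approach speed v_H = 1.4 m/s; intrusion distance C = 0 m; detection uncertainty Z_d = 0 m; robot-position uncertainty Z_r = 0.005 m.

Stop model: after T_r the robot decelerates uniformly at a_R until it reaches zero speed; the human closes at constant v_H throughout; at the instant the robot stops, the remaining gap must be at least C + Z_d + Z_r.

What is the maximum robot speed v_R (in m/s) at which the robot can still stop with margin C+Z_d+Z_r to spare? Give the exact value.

quadratic (5/8)·v² + (187/100)·v + (-110553/16000) = 0
  disc = (187/100)² − 4·(5/8)·(-110553/16000) = 3323329/160000 ; √disc = 1823/400
  v_R = (−(187/100) + 1823/400) / (2·(5/8)) = 43/20 m/s
check:
T_s = v_R/a_R = (43/20)/(4/5) = 2.6875 s
robot covers v_R·T_r = 2.1500·0.1200 = 0.2580 m before braking
robot under decel: 2.1500²/(2·0.8000) = 2.8891 m
person approaches 1.4000·(0.1200+2.6875) = 3.9305 m
residual clearance needed = 0.0000+0.0000+0.0050 = 0.0050 m
sum ≈ 0.2580+2.8891+3.9305+0.0050 ≈ 7.0826 m = S ✓

v_R_max = 43/20 m/s = 2.1500 m/s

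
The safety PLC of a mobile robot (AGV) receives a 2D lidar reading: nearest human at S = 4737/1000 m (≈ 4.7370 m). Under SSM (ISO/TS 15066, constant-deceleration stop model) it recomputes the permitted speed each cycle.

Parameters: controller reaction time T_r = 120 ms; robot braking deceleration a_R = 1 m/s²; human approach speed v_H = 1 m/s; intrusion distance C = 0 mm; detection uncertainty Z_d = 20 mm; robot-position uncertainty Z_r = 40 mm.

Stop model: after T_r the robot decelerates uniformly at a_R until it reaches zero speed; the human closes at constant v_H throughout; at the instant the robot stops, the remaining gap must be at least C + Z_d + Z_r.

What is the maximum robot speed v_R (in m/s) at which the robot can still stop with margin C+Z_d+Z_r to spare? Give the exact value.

quadratic (1/2)·v² + (28/25)·v + (-4557/1000) = 0
  disc = (28/25)² − 4·(1/2)·(-4557/1000) = 25921/2500 ; √disc = 161/50
  v_R = (−(28/25) + 161/50) / (2·(1/2)) = 21/10 m/s
check:
stop time T_s = (21/10)/1 = 2.1000 s
robot covers v_R·T_r = 2.1000·0.1200 = 0.2520 m before braking
robot under decel: 2.1000²/(2·1.0000) = 2.2050 m
human closes 1.0000·2.2200 = 2.2200 m
margins: 0.0000+0.0200+0.0400 = 0.0600 m
sum ≈ 0.2520+2.2050+2.2200+0.0600 ≈ 4.7370 m = S ✓

v_R_max = 21/10 m/s = 2.1000 m/s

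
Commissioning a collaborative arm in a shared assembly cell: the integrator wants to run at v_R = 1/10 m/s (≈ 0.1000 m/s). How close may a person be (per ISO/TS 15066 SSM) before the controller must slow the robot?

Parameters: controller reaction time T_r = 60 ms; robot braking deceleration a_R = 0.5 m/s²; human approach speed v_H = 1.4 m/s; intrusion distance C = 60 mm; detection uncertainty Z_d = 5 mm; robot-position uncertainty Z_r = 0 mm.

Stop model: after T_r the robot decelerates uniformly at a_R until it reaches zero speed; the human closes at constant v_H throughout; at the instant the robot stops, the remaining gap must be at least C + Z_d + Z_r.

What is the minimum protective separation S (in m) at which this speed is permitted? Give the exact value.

S_min = 89/200 m = 0.4450 m

stop time T_s = (1/10)/(1/2) = 0.2000 s
robot covers v_R·T_r = 0.1000·0.0600 = 0.0060 m before braking
robot under decel: 0.1000²/(2·0.5000) = 0.0100 m
human closes 1.4000·0.2600 = 0.3640 m
margins: 0.0600+0.0050+0.0000 = 0.0650 m
S_min ≈ 0.0060+0.0100+0.3640+0.0650  ⇒  S_min = 89/200 m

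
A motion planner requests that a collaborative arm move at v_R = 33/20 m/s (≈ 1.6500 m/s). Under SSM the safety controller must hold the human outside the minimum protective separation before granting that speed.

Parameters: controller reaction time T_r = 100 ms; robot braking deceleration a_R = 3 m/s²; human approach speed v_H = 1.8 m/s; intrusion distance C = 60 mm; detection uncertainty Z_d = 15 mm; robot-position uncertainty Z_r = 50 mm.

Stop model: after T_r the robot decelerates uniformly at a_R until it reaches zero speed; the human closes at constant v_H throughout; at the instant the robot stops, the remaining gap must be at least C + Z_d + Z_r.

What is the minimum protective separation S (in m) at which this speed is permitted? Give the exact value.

S_min = 1531/800 m = 1.9138 m

braking lasts T_s = (33/20)/3 = 0.5500 s
robot in T_r: 1.6500·0.1000 = 0.1650 m
robot covers 1.6500·0.5500 − ½·3.0000·0.5500² = 0.4537 m while stopping
person approaches 1.8000·(0.1000+0.5500) = 1.1700 m
margins: 0.0600+0.0150+0.0500 = 0.1250 m
S_min ≈ 0.1650+0.4537+1.1700+0.1250  ⇒  S_min = 1531/800 m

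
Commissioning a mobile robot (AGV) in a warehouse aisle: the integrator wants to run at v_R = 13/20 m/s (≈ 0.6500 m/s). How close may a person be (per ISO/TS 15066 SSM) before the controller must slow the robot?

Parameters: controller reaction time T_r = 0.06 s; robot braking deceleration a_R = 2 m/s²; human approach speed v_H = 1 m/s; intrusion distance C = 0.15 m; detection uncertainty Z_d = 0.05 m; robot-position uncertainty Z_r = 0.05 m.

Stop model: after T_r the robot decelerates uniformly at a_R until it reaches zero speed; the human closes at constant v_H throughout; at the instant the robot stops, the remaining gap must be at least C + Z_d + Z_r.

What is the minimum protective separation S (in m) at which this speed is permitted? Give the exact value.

T_s = v_R/a_R = (13/20)/2 = 0.3250 s
robot in T_r: 0.6500·0.0600 = 0.0390 m
robot under decel: 0.6500²/(2·2.0000) = 0.1056 m
person approaches 1.0000·(0.0600+0.3250) = 0.3850 m
margins: 0.1500+0.0500+0.0500 = 0.2500 m
S_min ≈ 0.0390+0.1056+0.3850+0.2500  ⇒  S_min = 6237/8000 m

S_min = 6237/8000 m = 0.7796 m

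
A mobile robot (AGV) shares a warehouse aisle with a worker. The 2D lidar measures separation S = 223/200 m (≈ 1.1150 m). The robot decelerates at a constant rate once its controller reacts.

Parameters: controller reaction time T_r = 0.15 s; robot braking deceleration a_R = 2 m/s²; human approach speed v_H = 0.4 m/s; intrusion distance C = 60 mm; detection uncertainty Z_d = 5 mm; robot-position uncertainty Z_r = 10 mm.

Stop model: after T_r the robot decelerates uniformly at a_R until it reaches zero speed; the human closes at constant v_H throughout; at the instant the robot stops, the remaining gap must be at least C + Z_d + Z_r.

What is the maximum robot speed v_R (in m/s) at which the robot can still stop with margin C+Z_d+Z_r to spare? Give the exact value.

v_R_max = 7/5 m/s = 1.4000 m/s

collect terms ⇒ (1/4)·v_R² + (7/20)·v_R + (-49/50) = 0
  disc = (7/20)² − 4·(1/4)·(-49/50) = 441/400 ; √disc = 21/20
  v_R = (−(7/20) + 21/20) / (2·(1/4)) = 7/5 m/s
check:
T_s = v_R/a_R = (7/5)/2 = 0.7000 s
robot covers v_R·T_r = 1.4000·0.1500 = 0.2100 m before braking
braking distance = 1.4000²/(2·2.0000) = 0.4900 m
human closes 0.4000·0.8500 = 0.3400 m
residual clearance needed = 0.0600+0.0050+0.0100 = 0.0750 m
sum ≈ 0.2100+0.4900+0.3400+0.0750 ≈ 1.1150 m = S ✓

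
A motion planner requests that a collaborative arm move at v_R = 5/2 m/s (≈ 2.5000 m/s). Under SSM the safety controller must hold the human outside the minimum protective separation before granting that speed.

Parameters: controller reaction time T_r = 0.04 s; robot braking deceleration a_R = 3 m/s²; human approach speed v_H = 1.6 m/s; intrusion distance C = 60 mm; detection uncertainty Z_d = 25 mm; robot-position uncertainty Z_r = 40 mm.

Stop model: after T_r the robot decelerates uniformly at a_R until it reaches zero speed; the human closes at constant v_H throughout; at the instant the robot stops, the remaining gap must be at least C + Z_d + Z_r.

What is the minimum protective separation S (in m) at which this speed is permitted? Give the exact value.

S_min = 333/125 m = 2.6640 m

T_s = v_R/a_R = (5/2)/3 = 0.8333 s
robot covers v_R·T_r = 2.5000·0.0400 = 0.1000 m before braking
braking distance = 2.5000²/(2·3.0000) = 1.0417 m
human closes 1.6000·0.8733 = 1.3973 m
C+Z_d+Z_r = 0.0600+0.0250+0.0400 = 0.1250 m
S_min ≈ 0.1000+1.0417+1.3973+0.1250  ⇒  S_min = 333/125 m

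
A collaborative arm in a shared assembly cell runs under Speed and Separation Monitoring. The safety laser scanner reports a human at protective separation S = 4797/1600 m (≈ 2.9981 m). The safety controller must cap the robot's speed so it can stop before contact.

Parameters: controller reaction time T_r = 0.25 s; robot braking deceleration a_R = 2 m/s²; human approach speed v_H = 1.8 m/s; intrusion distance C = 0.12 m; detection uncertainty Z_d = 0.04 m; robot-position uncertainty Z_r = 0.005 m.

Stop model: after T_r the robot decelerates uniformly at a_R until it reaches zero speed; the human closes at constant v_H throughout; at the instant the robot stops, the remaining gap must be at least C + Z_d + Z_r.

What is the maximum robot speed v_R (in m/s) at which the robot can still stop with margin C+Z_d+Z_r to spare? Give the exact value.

quadratic (1/4)·v² + (23/20)·v + (-3813/1600) = 0
  disc = (23/20)² − 4·(1/4)·(-3813/1600) = 5929/1600 ; √disc = 77/40
  v_R = (−(23/20) + 77/40) / (2·(1/4)) = 31/20 m/s
check:
T_s = v_R/a_R = (31/20)/2 = 0.7750 s
robot in T_r: 1.5500·0.2500 = 0.3875 m
robot covers 1.5500·0.7750 − ½·2.0000·0.7750² = 0.6006 m while stopping
person approaches 1.8000·(0.2500+0.7750) = 1.8450 m
margins: 0.1200+0.0400+0.0050 = 0.1650 m
sum ≈ 0.3875+0.6006+1.8450+0.1650 ≈ 2.9981 m = S ✓

v_R_max = 31/20 m/s = 1.5500 m/s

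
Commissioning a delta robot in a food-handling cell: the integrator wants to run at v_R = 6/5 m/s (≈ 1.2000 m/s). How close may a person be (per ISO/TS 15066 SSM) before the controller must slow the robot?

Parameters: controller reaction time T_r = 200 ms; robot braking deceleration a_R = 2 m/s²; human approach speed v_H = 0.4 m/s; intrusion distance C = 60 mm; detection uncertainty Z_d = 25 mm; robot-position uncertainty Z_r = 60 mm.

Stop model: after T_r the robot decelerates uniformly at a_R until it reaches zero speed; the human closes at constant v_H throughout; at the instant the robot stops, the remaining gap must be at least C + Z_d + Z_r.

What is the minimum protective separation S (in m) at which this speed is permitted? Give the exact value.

S_min = 213/200 m = 1.0650 m

stop time T_s = (6/5)/2 = 0.6000 s
robot covers v_R·T_r = 1.2000·0.2000 = 0.2400 m before braking
robot under decel: 1.2000²/(2·2.0000) = 0.3600 m
human over T_r+T_s: 0.4000·(0.2000+0.6000) = 0.3200 m
C+Z_d+Z_r = 0.0600+0.0250+0.0600 = 0.1450 m
S_min ≈ 0.2400+0.3600+0.3200+0.1450  ⇒  S_min = 213/200 m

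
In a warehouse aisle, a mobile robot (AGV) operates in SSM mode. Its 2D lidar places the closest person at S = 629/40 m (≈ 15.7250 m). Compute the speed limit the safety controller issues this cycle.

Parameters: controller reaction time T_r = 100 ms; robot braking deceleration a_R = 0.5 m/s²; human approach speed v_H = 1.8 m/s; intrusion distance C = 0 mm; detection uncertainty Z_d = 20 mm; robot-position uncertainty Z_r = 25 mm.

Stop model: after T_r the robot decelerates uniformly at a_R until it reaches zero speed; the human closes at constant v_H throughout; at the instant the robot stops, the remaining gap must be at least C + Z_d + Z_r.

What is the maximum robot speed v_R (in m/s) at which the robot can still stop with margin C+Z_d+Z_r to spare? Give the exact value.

v_R_max = 5/2 m/s = 2.5000 m/s

collect terms ⇒ (1)·v_R² + (37/10)·v_R + (-31/2) = 0
  disc = (37/10)² − 4·(1)·(-31/2) = 7569/100 ; √disc = 87/10
  v_R = (−(37/10) + 87/10) / (2·(1)) = 5/2 m/s
check:
braking lasts T_s = (5/2)/(1/2) = 5.0000 s
reaction-phase robot travel = 2.5000·0.1000 = 0.2500 m
robot under decel: 2.5000²/(2·0.5000) = 6.2500 m
person approaches 1.8000·(0.1000+5.0000) = 9.1800 m
residual clearance needed = 0.0000+0.0200+0.0250 = 0.0450 m
sum ≈ 0.2500+6.2500+9.1800+0.0450 ≈ 15.7250 m = S ✓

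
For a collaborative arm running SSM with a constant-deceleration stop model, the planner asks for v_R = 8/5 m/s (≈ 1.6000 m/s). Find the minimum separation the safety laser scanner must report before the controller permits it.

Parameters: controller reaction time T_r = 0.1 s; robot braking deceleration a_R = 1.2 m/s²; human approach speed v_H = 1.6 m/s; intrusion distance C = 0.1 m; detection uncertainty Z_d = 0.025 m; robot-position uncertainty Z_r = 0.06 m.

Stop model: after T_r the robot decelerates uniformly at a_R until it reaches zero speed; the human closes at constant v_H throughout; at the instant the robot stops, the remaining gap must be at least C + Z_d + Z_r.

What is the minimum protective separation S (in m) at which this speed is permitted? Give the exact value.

S_min = 741/200 m = 3.7050 m

stop time T_s = (8/5)/(6/5) = 1.3333 s
robot covers v_R·T_r = 1.6000·0.1000 = 0.1600 m before braking
robot under decel: 1.6000²/(2·1.2000) = 1.0667 m
human over T_r+T_s: 1.6000·(0.1000+1.3333) = 2.2933 m
C+Z_d+Z_r = 0.1000+0.0250+0.0600 = 0.1850 m
S_min ≈ 0.1600+1.0667+2.2933+0.1850  ⇒  S_min = 741/200 m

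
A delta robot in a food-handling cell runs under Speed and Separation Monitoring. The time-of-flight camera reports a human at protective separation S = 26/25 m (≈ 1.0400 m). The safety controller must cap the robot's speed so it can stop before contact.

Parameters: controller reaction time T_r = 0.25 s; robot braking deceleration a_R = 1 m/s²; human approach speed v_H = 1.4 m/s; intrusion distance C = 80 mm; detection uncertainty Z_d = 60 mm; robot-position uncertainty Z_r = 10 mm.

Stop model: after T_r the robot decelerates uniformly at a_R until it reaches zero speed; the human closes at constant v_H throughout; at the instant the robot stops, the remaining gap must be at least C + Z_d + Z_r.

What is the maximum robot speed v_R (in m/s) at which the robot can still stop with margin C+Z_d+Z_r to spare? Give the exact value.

v_R_max = 3/10 m/s = 0.3000 m/s

at the boundary: (1/2)·v² + (33/20)·v + (-27/50) = 0
  disc = (33/20)² − 4·(1/2)·(-27/50) = 1521/400 ; √disc = 39/20
  v_R = (−(33/20) + 39/20) / (2·(1/2)) = 3/10 m/s
check:
stop time T_s = (3/10)/1 = 0.3000 s
robot in T_r: 0.3000·0.2500 = 0.0750 m
robot covers 0.3000·0.3000 − ½·1.0000·0.3000² = 0.0450 m while stopping
person approaches 1.4000·(0.2500+0.3000) = 0.7700 m
residual clearance needed = 0.0800+0.0600+0.0100 = 0.1500 m
sum ≈ 0.0750+0.0450+0.7700+0.1500 ≈ 1.0400 m = S ✓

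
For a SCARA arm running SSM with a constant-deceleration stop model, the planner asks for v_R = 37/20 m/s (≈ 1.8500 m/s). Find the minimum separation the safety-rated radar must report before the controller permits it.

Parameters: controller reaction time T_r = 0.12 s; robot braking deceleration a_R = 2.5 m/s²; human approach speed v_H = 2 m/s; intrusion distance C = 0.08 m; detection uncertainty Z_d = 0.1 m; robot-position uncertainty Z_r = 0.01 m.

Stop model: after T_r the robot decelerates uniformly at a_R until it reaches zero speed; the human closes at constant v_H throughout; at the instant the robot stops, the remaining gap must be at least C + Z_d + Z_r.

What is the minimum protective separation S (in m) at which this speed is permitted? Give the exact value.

T_s = v_R/a_R = (37/20)/(5/2) = 0.7400 s
reaction-phase robot travel = 1.8500·0.1200 = 0.2220 m
robot under decel: 1.8500²/(2·2.5000) = 0.6845 m
human over T_r+T_s: 2.0000·(0.1200+0.7400) = 1.7200 m
residual clearance needed = 0.0800+0.1000+0.0100 = 0.1900 m
S_min ≈ 0.2220+0.6845+1.7200+0.1900  ⇒  S_min = 5633/2000 m

S_min = 5633/2000 m = 2.8165 m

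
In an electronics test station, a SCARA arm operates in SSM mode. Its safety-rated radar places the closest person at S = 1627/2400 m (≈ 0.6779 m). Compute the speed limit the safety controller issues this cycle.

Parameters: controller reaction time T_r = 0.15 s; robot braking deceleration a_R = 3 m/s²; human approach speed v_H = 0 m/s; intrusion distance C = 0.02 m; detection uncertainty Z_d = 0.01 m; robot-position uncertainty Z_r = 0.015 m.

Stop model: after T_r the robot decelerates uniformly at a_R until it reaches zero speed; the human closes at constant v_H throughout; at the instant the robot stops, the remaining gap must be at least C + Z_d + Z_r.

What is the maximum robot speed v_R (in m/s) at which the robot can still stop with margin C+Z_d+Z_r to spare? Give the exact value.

v_R_max = 31/20 m/s = 1.5500 m/s

collect terms ⇒ (1/6)·v_R² + (3/20)·v_R + (-1519/2400) = 0
  disc = (3/20)² − 4·(1/6)·(-1519/2400) = 4/9 ; √disc = 2/3
  v_R = (−(3/20) + 2/3) / (2·(1/6)) = 31/20 m/s
check:
stop time T_s = (31/20)/3 = 0.5167 s
robot covers v_R·T_r = 1.5500·0.1500 = 0.2325 m before braking
robot under decel: 1.5500²/(2·3.0000) = 0.4004 m
person approaches 0.0000·(0.1500+0.5167) = 0.0000 m
residual clearance needed = 0.0200+0.0100+0.0150 = 0.0450 m
sum ≈ 0.2325+0.4004+0.0000+0.0450 ≈ 0.6779 m = S ✓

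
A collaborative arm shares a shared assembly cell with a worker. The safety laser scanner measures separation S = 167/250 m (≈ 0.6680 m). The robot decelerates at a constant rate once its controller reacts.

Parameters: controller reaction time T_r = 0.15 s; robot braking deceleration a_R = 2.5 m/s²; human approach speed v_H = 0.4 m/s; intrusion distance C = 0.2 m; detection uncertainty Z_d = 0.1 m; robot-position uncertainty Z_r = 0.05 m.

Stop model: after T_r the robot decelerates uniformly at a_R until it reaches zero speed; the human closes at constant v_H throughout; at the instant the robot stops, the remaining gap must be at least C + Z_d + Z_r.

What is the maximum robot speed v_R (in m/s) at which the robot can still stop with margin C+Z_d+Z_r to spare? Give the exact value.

quadratic (1/5)·v² + (31/100)·v + (-129/500) = 0
  disc = (31/100)² − 4·(1/5)·(-129/500) = 121/400 ; √disc = 11/20
  v_R = (−(31/100) + 11/20) / (2·(1/5)) = 3/5 m/s
check:
stop time T_s = (3/5)/(5/2) = 0.2400 s
reaction-phase robot travel = 0.6000·0.1500 = 0.0900 m
robot under decel: 0.6000²/(2·2.5000) = 0.0720 m
person approaches 0.4000·(0.1500+0.2400) = 0.1560 m
C+Z_d+Z_r = 0.2000+0.1000+0.0500 = 0.3500 m
sum ≈ 0.0900+0.0720+0.1560+0.3500 ≈ 0.6680 m = S ✓

v_R_max = 3/5 m/s = 0.6000 m/s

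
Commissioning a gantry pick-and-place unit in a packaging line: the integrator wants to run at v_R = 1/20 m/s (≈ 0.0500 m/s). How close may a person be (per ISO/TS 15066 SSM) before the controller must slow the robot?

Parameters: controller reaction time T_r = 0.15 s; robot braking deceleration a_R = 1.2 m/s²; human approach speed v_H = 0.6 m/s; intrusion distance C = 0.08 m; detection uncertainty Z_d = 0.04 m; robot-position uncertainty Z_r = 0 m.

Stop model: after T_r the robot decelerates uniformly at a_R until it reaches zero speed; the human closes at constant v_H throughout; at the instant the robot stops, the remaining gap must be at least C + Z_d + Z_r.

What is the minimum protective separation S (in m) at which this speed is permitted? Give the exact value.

S_min = 1169/4800 m = 0.2435 m

T_s = v_R/a_R = (1/20)/(6/5) = 0.0417 s
reaction-phase robot travel = 0.0500·0.1500 = 0.0075 m
braking distance = 0.0500²/(2·1.2000) = 0.0010 m
human closes 0.6000·0.1917 = 0.1150 m
residual clearance needed = 0.0800+0.0400+0.0000 = 0.1200 m
S_min ≈ 0.0075+0.0010+0.1150+0.1200  ⇒  S_min = 1169/4800 m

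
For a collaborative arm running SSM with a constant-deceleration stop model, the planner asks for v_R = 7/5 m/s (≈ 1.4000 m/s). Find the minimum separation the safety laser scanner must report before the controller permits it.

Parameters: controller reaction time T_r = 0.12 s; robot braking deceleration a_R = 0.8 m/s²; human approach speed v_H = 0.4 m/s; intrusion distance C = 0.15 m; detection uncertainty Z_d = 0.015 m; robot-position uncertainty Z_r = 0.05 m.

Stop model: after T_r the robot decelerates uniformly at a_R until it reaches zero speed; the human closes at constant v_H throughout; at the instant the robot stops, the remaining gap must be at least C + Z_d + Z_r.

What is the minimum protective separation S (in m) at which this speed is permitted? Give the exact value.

T_s = v_R/a_R = (7/5)/(4/5) = 1.7500 s
robot in T_r: 1.4000·0.1200 = 0.1680 m
braking distance = 1.4000²/(2·0.8000) = 1.2250 m
person approaches 0.4000·(0.1200+1.7500) = 0.7480 m
C+Z_d+Z_r = 0.1500+0.0150+0.0500 = 0.2150 m
S_min ≈ 0.1680+1.2250+0.7480+0.2150  ⇒  S_min = 589/250 m

S_min = 589/250 m = 2.3560 m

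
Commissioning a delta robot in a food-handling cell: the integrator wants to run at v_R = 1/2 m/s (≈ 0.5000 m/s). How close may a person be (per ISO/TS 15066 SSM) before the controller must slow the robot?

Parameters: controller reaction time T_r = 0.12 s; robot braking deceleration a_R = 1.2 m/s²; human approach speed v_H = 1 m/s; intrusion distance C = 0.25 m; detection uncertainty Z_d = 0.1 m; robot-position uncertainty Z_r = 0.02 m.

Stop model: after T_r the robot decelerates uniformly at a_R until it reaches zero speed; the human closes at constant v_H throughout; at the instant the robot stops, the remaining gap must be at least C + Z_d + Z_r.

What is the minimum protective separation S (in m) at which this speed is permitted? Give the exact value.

S_min = 257/240 m = 1.0708 m

T_s = v_R/a_R = (1/2)/(6/5) = 0.4167 s
reaction-phase robot travel = 0.5000·0.1200 = 0.0600 m
braking distance = 0.5000²/(2·1.2000) = 0.1042 m
person approaches 1.0000·(0.1200+0.4167) = 0.5367 m
residual clearance needed = 0.2500+0.1000+0.0200 = 0.3700 m
S_min ≈ 0.0600+0.1042+0.5367+0.3700  ⇒  S_min = 257/240 m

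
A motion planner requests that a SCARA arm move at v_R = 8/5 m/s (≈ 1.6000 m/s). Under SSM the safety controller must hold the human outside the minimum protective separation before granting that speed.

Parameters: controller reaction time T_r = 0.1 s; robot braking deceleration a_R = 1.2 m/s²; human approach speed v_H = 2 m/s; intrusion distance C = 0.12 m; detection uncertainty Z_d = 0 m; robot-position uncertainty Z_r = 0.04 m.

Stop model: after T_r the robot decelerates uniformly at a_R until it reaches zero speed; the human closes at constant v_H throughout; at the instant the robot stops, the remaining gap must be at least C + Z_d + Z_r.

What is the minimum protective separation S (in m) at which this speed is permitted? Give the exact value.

S_min = 319/75 m = 4.2533 m

stop time T_s = (8/5)/(6/5) = 1.3333 s
robot covers v_R·T_r = 1.6000·0.1000 = 0.1600 m before braking
robot under decel: 1.6000²/(2·1.2000) = 1.0667 m
human over T_r+T_s: 2.0000·(0.1000+1.3333) = 2.8667 m
residual clearance needed = 0.1200+0.0000+0.0400 = 0.1600 m
S_min ≈ 0.1600+1.0667+2.8667+0.1600  ⇒  S_min = 319/75 m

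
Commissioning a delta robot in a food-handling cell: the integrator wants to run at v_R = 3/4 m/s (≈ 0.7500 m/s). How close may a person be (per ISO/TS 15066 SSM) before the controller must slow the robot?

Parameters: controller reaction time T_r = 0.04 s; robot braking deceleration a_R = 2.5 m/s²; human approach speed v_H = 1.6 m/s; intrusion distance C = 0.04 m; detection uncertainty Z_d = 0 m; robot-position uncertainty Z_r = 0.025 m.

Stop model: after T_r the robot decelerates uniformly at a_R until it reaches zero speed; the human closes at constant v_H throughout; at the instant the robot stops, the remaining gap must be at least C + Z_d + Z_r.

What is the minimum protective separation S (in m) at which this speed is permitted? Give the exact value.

stop time T_s = (3/4)/(5/2) = 0.3000 s
robot covers v_R·T_r = 0.7500·0.0400 = 0.0300 m before braking
robot covers 0.7500·0.3000 − ½·2.5000·0.3000² = 0.1125 m while stopping
human over T_r+T_s: 1.6000·(0.0400+0.3000) = 0.5440 m
margins: 0.0400+0.0000+0.0250 = 0.0650 m
S_min ≈ 0.0300+0.1125+0.5440+0.0650  ⇒  S_min = 1503/2000 m

S_min = 1503/2000 m = 0.7515 m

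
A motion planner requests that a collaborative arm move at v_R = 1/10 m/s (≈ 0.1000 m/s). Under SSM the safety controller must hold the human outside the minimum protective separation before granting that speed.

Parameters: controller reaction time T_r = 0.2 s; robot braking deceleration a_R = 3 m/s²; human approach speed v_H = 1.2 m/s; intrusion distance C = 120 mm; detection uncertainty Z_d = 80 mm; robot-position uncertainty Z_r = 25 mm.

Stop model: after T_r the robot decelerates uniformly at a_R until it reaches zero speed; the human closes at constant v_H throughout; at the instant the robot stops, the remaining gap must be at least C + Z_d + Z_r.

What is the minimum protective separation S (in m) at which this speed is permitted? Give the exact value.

S_min = 79/150 m = 0.5267 m

T_s = v_R/a_R = (1/10)/3 = 0.0333 s
robot covers v_R·T_r = 0.1000·0.2000 = 0.0200 m before braking
braking distance = 0.1000²/(2·3.0000) = 0.0017 m
human closes 1.2000·0.2333 = 0.2800 m
C+Z_d+Z_r = 0.1200+0.0800+0.0250 = 0.2250 m
S_min ≈ 0.0200+0.0017+0.2800+0.2250  ⇒  S_min = 79/150 m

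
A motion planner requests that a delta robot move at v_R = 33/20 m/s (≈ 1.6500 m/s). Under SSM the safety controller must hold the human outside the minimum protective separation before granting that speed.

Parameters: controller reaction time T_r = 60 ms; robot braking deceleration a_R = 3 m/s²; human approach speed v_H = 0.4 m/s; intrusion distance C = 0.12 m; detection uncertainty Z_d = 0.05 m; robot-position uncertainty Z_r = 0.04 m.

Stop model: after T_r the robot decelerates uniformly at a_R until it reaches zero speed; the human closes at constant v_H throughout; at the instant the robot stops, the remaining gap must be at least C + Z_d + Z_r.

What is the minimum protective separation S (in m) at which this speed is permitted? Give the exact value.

braking lasts T_s = (33/20)/3 = 0.5500 s
reaction-phase robot travel = 1.6500·0.0600 = 0.0990 m
robot covers 1.6500·0.5500 − ½·3.0000·0.5500² = 0.4537 m while stopping
human closes 0.4000·0.6100 = 0.2440 m
residual clearance needed = 0.1200+0.0500+0.0400 = 0.2100 m
S_min ≈ 0.0990+0.4537+0.2440+0.2100  ⇒  S_min = 4027/4000 m

S_min = 4027/4000 m = 1.0068 m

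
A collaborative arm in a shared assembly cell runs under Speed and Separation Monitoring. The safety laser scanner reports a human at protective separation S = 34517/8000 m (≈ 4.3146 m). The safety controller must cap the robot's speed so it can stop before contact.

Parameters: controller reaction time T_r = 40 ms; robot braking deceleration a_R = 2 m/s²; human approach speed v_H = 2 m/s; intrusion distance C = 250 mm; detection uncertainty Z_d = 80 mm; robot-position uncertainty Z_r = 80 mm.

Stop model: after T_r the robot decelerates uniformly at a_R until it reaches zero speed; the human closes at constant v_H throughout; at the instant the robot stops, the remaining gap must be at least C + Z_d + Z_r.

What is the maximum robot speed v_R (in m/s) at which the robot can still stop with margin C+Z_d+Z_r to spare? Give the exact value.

v_R_max = 47/20 m/s = 2.3500 m/s

collect terms ⇒ (1/4)·v_R² + (26/25)·v_R + (-30597/8000) = 0
  disc = (26/25)² − 4·(1/4)·(-30597/8000) = 196249/40000 ; √disc = 443/200
  v_R = (−(26/25) + 443/200) / (2·(1/4)) = 47/20 m/s
check:
T_s = v_R/a_R = (47/20)/2 = 1.1750 s
reaction-phase robot travel = 2.3500·0.0400 = 0.0940 m
robot under decel: 2.3500²/(2·2.0000) = 1.3806 m
person approaches 2.0000·(0.0400+1.1750) = 2.4300 m
residual clearance needed = 0.2500+0.0800+0.0800 = 0.4100 m
sum ≈ 0.0940+1.3806+2.4300+0.4100 ≈ 4.3146 m = S ✓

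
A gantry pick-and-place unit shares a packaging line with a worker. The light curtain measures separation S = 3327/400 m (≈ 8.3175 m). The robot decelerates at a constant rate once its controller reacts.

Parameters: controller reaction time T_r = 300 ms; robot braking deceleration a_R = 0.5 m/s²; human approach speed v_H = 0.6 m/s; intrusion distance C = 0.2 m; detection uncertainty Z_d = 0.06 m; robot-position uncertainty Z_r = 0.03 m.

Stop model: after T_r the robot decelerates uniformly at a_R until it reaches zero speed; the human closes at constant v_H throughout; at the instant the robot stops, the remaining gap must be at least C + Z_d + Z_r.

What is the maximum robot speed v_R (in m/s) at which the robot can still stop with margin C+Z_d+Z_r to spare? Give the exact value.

v_R_max = 43/20 m/s = 2.1500 m/s

at the boundary: (1)·v² + (3/2)·v + (-3139/400) = 0
  disc = (3/2)² − 4·(1)·(-3139/400) = 841/25 ; √disc = 29/5
  v_R = (−(3/2) + 29/5) / (2·(1)) = 43/20 m/s
check:
stop time T_s = (43/20)/(1/2) = 4.3000 s
reaction-phase robot travel = 2.1500·0.3000 = 0.6450 m
robot under decel: 2.1500²/(2·0.5000) = 4.6225 m
human over T_r+T_s: 0.6000·(0.3000+4.3000) = 2.7600 m
residual clearance needed = 0.2000+0.0600+0.0300 = 0.2900 m
sum ≈ 0.6450+4.6225+2.7600+0.2900 ≈ 8.3175 m = S ✓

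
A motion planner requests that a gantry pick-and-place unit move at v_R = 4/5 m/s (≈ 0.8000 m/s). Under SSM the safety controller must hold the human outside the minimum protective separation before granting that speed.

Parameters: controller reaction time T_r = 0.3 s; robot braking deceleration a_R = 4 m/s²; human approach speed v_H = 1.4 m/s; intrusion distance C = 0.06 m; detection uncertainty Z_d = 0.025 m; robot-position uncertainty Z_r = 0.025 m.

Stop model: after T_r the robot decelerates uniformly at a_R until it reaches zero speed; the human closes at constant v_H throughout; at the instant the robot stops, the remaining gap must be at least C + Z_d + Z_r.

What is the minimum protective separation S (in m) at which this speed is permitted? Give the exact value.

braking lasts T_s = (4/5)/4 = 0.2000 s
robot in T_r: 0.8000·0.3000 = 0.2400 m
robot covers 0.8000·0.2000 − ½·4.0000·0.2000² = 0.0800 m while stopping
human closes 1.4000·0.5000 = 0.7000 m
margins: 0.0600+0.0250+0.0250 = 0.1100 m
S_min ≈ 0.2400+0.0800+0.7000+0.1100  ⇒  S_min = 113/100 m

S_min = 113/100 m = 1.1300 m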